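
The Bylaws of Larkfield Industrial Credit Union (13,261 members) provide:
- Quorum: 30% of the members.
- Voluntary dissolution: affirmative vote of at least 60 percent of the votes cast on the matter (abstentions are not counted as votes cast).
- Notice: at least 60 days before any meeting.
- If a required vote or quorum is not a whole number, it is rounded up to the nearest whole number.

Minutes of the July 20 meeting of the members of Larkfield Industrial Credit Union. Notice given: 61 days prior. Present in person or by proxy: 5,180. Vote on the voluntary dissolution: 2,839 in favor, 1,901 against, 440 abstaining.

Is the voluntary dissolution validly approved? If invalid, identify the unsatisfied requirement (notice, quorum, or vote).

Notice: 61 days given; 60 required. Satisfied.
Quorum: 30% of 13,261 = 3,978.30, rounded up to 3,979; 5,180 present. Satisfied.
Vote: requires three-fifths of the votes cast (5,180 − 440 abstaining = 4,740); 3/5 of 4740 = 2844, so 2,844 needed; 2,839 in favor. Not satisfied.

Invalid — vote requirement not satisfied.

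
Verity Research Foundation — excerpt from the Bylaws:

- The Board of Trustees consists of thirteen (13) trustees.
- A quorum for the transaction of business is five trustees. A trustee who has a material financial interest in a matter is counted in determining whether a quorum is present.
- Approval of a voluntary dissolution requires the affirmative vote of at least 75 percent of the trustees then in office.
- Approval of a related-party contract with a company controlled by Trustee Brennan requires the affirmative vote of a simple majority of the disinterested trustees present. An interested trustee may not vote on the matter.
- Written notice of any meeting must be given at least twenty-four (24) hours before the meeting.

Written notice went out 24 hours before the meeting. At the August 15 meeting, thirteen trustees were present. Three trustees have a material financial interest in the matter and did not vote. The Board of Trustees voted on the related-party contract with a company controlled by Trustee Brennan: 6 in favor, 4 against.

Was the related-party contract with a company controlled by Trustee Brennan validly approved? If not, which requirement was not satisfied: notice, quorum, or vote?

Valid — all requirements satisfied.

Notice: 24 hours given; 24 required (24 ≥ 24). Satisfied.
Quorum: 13 present (interested trustees count toward quorum); quorum is 5. Satisfied.
Vote: the related-party contract with a company controlled by Trustee Brennan requires a majority of the disinterested trustees present (13 − 3 = 10). A majority of 10 is 6, so 6 affirmative votes are needed; 6 voted in favor. Satisfied.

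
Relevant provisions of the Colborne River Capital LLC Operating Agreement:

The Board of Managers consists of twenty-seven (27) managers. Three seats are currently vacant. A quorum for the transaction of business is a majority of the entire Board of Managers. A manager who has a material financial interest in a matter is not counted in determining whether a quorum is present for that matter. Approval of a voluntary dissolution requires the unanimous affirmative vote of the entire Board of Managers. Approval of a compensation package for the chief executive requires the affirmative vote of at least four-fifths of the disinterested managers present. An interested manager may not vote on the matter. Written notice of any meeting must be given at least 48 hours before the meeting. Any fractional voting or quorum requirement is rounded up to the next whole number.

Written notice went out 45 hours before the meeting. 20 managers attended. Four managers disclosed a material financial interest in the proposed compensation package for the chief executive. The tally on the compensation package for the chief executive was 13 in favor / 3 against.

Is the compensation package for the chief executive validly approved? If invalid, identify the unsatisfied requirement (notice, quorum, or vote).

Notice: 45 hours given; 48 required (45 < 48). Not satisfied.
Quorum: 20 present, but the 4 interested managers do not count, leaving 16. Quorum is 14. Satisfied.
Vote: the compensation package for the chief executive requires four-fifths of the disinterested managers present (20 − 4 = 16). 4/5 of 16 = 12.80, rounded up to 13, so 13 affirmative votes are needed; 13 voted in favor. Satisfied.

Invalid — notice requirement not satisfied.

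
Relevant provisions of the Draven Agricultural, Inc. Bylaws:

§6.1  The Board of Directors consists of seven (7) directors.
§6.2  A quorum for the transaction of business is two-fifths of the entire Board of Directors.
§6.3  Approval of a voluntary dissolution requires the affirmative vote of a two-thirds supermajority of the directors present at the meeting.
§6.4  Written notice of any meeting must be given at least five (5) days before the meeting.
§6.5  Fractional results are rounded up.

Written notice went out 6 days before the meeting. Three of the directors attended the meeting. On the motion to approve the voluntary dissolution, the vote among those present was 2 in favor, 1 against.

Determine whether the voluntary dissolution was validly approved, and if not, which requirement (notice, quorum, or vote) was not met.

Notice: 6 days given; 5 required (6 ≥ 5). Satisfied.
Quorum: 3 present; quorum is 3. Satisfied.
Vote: the voluntary dissolution requires two-thirds of the directors present (3). 2/3 of 3 = 2, so 2 affirmative votes are needed; 2 voted in favor. Satisfied.

Valid — all requirements satisfied.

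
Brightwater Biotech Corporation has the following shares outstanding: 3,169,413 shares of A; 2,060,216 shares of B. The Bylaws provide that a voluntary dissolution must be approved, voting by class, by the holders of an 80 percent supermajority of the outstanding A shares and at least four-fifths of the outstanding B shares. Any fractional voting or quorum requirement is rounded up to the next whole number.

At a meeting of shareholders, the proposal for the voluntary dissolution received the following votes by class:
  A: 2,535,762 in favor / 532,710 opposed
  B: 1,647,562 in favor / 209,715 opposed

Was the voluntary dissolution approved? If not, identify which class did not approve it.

A: 4/5 of 3169413 = 2535530.40, rounded up to 2535531; 2,535,531 required, 2,535,762 in favor — approved.
B: 4/5 of 2060216 = 1648172.80, rounded up to 1648173; 1,648,173 required, 1,647,562 in favor — not approved.

Not approved — the B shares did not give the required vote.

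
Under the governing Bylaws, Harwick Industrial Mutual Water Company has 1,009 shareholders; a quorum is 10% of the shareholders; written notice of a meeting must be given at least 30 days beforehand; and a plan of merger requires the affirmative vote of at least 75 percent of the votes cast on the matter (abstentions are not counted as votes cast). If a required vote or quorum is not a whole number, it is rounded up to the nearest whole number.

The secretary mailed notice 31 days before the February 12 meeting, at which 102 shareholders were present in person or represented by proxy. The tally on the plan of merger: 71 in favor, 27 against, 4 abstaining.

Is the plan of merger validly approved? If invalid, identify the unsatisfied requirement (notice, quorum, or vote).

Notice: 31 days given; 30 required. Satisfied.
Quorum: 10% of 1,009 = 100.90, rounded up to 101; 102 present. Satisfied.
Vote: requires three-fourths of the votes cast (102 − 4 abstaining = 98); 3/4 of 98 = 73.50, rounded up to 74, so 74 needed; 71 in favor. Not satisfied.

Invalid — vote requirement not satisfied.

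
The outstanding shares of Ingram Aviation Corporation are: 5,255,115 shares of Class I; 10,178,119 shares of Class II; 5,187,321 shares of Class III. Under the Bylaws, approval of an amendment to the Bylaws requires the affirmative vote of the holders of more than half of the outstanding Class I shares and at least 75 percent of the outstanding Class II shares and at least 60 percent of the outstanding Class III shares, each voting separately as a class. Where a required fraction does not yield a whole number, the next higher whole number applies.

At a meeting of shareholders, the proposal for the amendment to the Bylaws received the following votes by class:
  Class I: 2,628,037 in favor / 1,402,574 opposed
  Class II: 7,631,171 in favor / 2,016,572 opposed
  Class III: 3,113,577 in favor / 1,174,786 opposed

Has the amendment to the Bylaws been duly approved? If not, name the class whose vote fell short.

Class I: a majority of 5255115 is 2627558; 2,627,558 required, 2,628,037 in favor — approved.
Class II: 3/4 of 10178119 = 7633589.25, rounded up to 7633590; 7,633,590 required, 7,631,171 in favor — not approved.
Class III: 3/5 of 5187321 = 3112392.60, rounded up to 3112393; 3,112,393 required, 3,113,577 in favor — approved.

Not approved — the Class II shares did not give the required vote.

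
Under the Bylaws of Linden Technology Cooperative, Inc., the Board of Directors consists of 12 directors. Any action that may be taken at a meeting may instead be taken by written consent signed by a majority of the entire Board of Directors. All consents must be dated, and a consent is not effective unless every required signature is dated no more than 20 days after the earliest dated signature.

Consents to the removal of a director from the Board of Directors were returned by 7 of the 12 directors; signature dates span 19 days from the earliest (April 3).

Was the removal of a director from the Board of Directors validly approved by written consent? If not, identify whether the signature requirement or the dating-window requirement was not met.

Effective — both the signature and dating-window requirements are satisfied.

Signatures required: a majority of 12 — a majority of 12 is 7, so 7 needed; 7 signed. Sufficient.
Dating window: the latest signature is 19 days after the earliest; the limit is 20 days. Within the window.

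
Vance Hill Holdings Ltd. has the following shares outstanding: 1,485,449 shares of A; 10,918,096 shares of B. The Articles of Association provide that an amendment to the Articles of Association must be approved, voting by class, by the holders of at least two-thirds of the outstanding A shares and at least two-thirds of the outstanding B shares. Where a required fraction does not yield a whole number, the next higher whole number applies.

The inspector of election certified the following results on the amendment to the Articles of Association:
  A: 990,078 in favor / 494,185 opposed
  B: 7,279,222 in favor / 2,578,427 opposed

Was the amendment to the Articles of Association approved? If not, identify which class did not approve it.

Not approved — the A shares did not give the required vote.

A: 2/3 of 1485449 = 990299.33, rounded up to 990300; 990,300 required, 990,078 in favor — not approved.
B: 2/3 of 10918096 = 7278730.67, rounded up to 7278731; 7,278,731 required, 7,279,222 in favor — approved.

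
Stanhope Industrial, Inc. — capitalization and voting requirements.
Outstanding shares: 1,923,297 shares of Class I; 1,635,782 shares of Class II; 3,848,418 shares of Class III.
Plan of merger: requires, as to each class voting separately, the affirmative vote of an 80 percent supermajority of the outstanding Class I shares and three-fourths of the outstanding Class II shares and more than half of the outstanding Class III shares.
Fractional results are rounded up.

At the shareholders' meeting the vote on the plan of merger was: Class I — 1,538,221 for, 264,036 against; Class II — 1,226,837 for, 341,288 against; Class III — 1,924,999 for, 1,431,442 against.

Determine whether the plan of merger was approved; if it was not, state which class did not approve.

Not approved — the Class I shares did not give the required vote.

Class I: 4/5 of 1923297 = 1538637.60, rounded up to 1538638; 1,538,638 required, 1,538,221 in favor — not approved.
Class II: 3/4 of 1635782 = 1226836.50, rounded up to 1226837; 1,226,837 required, 1,226,837 in favor — approved.
Class III: a majority of 3848418 is 1924210; 1,924,210 required, 1,924,999 in favor — approved.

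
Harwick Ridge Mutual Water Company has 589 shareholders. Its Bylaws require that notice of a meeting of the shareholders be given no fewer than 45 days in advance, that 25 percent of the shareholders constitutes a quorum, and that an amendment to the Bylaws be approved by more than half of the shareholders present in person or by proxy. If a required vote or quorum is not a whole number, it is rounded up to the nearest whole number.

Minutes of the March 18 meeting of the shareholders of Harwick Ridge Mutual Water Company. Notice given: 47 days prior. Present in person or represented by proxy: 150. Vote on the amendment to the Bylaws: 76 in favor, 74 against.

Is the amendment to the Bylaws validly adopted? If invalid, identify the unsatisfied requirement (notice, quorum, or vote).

Notice: 47 days given; 45 required. Satisfied.
Quorum: 25% of 589 = 147.25, rounded up to 148; 150 present. Satisfied.
Vote: requires a majority of those present (150); a majority of 150 is 76, so 76 needed; 76 in favor. Satisfied.

Valid — all requirements satisfied.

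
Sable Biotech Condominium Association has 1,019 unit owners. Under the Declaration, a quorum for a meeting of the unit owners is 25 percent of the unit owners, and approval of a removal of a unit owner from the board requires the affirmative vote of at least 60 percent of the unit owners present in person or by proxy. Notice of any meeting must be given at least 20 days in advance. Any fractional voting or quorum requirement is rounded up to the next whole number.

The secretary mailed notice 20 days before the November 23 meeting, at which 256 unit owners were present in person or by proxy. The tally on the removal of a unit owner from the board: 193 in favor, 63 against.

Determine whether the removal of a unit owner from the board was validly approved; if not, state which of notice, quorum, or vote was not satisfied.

Valid — all requirements satisfied.

Notice: 20 days given; 20 required. Satisfied.
Quorum: 25% of 1,019 = 254.75, rounded up to 255; 256 present. Satisfied.
Vote: requires three-fifths of those present (256); 3/5 of 256 = 153.60, rounded up to 154, so 154 needed; 193 in favor. Satisfied.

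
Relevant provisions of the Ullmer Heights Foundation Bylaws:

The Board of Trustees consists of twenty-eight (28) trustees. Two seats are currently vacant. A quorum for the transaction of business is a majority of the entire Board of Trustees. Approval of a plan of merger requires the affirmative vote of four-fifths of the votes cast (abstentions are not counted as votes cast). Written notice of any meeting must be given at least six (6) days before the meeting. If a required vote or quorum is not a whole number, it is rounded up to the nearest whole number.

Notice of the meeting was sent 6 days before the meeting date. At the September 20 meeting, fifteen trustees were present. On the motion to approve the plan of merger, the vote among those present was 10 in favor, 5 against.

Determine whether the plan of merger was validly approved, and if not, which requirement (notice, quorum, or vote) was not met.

Notice: 6 days given; 6 required (6 ≥ 6). Satisfied.
Quorum: 15 present; quorum is 15. Satisfied.
Vote: the plan of merger requires four-fifths of the votes cast (15). 4/5 of 15 = 12, so 12 affirmative votes are needed; 10 voted in favor. Not satisfied.

Invalid — vote requirement not satisfied.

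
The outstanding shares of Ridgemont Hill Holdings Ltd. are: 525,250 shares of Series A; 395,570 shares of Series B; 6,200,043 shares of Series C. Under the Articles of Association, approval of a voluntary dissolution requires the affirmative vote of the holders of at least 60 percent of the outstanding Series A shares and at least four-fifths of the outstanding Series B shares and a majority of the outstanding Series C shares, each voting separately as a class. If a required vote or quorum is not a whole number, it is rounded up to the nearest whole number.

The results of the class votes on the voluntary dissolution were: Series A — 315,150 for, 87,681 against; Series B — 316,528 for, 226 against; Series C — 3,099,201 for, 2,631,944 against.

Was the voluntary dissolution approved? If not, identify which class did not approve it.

Not approved — the Series C shares did not give the required vote.

Series A: 3/5 of 525250 = 315150; 315,150 required, 315,150 in favor — approved.
Series B: 4/5 of 395570 = 316456; 316,456 required, 316,528 in favor — approved.
Series C: a majority of 6200043 is 3100022; 3,100,022 required, 3,099,201 in favor — not approved.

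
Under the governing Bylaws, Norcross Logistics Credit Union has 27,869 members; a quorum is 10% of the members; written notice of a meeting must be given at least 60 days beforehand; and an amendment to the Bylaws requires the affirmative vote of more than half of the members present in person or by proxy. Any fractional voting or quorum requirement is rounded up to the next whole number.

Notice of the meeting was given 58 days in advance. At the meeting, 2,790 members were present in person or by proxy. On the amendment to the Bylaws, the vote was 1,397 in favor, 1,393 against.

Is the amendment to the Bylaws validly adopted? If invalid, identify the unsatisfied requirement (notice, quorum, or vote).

Notice: 58 days given; 60 required. Not satisfied.
Quorum: 10% of 27,869 = 2,786.90, rounded up to 2,787; 2,790 present. Satisfied.
Vote: requires a majority of those present (2,790); a majority of 2790 is 1396, so 1,396 needed; 1,397 in favor. Satisfied.

Invalid — notice requirement not satisfied.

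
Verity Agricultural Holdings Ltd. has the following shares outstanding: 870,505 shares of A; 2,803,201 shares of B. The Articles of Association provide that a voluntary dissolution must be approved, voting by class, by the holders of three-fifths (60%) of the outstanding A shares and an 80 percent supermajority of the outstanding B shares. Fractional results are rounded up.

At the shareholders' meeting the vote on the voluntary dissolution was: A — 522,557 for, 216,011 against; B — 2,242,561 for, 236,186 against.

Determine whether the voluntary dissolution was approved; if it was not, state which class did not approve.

Approved — every class gave the required vote.

A: 3/5 of 870505 = 522303; 522,303 required, 522,557 in favor — approved.
B: 4/5 of 2803201 = 2242560.80, rounded up to 2242561; 2,242,561 required, 2,242,561 in favor — approved.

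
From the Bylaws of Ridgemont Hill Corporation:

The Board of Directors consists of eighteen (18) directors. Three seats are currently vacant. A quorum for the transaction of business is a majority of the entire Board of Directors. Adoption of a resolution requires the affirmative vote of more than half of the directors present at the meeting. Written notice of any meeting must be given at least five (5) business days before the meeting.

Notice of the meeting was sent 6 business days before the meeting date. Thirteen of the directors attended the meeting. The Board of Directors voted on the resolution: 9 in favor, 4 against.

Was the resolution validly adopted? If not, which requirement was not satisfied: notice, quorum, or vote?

Valid — all requirements satisfied.

Notice: 6 business days given; 5 required (6 ≥ 5). Satisfied.
Quorum: 13 present; quorum is 10. Satisfied.
Vote: the resolution requires a majority of the directors present (13). A majority of 13 is 7, so 7 affirmative votes are needed; 9 voted in favor. Satisfied.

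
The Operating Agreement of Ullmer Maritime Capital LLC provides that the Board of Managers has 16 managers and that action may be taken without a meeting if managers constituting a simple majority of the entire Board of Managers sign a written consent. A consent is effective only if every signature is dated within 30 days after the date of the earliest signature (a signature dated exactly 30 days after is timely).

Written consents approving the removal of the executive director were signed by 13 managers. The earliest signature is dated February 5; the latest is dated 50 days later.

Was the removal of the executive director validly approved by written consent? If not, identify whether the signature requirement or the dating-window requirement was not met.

Signatures required: a simple majority of 16 — a majority of 16 is 9, so 9 needed; 13 signed. Sufficient.
Dating window: the latest signature is 50 days after the earliest; the limit is 30 days. Outside the window.

Not effective — dating-window requirement not satisfied.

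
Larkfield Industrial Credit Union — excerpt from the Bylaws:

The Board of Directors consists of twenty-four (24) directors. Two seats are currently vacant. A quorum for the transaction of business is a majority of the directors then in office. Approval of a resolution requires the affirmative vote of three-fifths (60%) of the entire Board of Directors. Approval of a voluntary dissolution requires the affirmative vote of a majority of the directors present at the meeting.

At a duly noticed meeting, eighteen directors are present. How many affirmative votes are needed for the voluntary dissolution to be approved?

The voluntary dissolution requires a majority of the directors present (18).
A majority of 18 is 10.

10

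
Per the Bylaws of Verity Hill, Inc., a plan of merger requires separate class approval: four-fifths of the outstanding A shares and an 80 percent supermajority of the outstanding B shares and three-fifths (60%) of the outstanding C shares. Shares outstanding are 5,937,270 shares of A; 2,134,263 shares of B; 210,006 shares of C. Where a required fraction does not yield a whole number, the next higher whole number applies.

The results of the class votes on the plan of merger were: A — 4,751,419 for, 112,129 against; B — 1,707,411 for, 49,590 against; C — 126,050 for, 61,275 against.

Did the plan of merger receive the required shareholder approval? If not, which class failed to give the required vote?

A: 4/5 of 5937270 = 4749816; 4,749,816 required, 4,751,419 in favor — approved.
B: 4/5 of 2134263 = 1707410.40, rounded up to 1707411; 1,707,411 required, 1,707,411 in favor — approved.
C: 3/5 of 210006 = 126003.60, rounded up to 126004; 126,004 required, 126,050 in favor — approved.

Approved — every class gave the required vote.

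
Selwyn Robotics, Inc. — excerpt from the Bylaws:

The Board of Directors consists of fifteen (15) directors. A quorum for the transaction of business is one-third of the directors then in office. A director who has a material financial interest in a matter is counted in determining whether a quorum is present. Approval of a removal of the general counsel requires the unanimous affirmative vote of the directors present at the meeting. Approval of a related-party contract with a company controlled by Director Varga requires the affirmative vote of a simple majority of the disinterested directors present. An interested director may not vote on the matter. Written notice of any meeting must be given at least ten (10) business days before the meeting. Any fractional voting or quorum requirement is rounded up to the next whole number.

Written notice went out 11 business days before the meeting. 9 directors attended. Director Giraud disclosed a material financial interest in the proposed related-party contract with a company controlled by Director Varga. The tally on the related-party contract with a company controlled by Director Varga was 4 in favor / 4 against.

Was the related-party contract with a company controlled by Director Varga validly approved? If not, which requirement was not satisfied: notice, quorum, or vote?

Invalid — vote requirement not satisfied.

Notice: 11 business days given; 10 required (11 ≥ 10). Satisfied.
Quorum: 9 present (interested directors count toward quorum); quorum is 5. Satisfied.
Vote: the related-party contract with a company controlled by Director Varga requires a majority of the disinterested directors present (9 − 1 = 8). A majority of 8 is 5, so 5 affirmative votes are needed; 4 voted in favor. Not satisfied.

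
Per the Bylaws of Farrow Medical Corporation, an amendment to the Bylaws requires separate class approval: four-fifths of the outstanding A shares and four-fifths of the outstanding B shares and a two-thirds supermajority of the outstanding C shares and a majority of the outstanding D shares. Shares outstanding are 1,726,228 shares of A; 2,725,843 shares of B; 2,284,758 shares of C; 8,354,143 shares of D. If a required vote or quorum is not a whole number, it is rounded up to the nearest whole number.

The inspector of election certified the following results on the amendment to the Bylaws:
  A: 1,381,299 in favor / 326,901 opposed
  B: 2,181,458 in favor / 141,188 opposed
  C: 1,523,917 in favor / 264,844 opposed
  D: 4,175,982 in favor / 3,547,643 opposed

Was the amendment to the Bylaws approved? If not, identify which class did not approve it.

Not approved — the D shares did not give the required vote.

A: 4/5 of 1726228 = 1380982.40, rounded up to 1380983; 1,380,983 required, 1,381,299 in favor — approved.
B: 4/5 of 2725843 = 2180674.40, rounded up to 2180675; 2,180,675 required, 2,181,458 in favor — approved.
C: 2/3 of 2284758 = 1523172; 1,523,172 required, 1,523,917 in favor — approved.
D: a majority of 8354143 is 4177072; 4,177,072 required, 4,175,982 in favor — not approved.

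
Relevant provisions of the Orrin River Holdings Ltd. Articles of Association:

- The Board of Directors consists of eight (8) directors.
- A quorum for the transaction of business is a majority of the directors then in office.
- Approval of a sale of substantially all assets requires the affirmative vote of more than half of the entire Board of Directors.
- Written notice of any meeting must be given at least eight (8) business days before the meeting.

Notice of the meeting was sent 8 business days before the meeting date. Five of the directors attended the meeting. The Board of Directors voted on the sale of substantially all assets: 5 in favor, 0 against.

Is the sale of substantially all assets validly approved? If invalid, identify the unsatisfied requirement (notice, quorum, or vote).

Valid — all requirements satisfied.

Notice: 8 business days given; 8 required (8 ≥ 8). Satisfied.
Quorum: 5 present; quorum is 5. Satisfied.
Vote: the sale of substantially all assets requires a majority of the entire Board of Directors (8). A majority of 8 is 5, so 5 affirmative votes are needed; 5 voted in favor. Satisfied.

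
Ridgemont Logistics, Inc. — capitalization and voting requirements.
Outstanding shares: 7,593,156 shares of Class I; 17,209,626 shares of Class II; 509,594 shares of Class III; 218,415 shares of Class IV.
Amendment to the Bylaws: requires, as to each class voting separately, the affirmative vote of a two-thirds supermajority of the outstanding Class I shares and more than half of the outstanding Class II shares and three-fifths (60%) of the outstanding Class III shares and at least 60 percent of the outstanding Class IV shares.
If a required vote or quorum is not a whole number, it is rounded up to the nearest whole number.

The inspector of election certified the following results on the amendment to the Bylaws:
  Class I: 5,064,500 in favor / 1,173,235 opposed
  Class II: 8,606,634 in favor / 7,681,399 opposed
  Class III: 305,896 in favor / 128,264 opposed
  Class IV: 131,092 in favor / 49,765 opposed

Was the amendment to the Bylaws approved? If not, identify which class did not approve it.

Class I: 2/3 of 7593156 = 5062104; 5,062,104 required, 5,064,500 in favor — approved.
Class II: a majority of 17209626 is 8604814; 8,604,814 required, 8,606,634 in favor — approved.
Class III: 3/5 of 509594 = 305756.40, rounded up to 305757; 305,757 required, 305,896 in favor — approved.
Class IV: 3/5 of 218415 = 131049; 131,049 required, 131,092 in favor — approved.

Approved — every class gave the required vote.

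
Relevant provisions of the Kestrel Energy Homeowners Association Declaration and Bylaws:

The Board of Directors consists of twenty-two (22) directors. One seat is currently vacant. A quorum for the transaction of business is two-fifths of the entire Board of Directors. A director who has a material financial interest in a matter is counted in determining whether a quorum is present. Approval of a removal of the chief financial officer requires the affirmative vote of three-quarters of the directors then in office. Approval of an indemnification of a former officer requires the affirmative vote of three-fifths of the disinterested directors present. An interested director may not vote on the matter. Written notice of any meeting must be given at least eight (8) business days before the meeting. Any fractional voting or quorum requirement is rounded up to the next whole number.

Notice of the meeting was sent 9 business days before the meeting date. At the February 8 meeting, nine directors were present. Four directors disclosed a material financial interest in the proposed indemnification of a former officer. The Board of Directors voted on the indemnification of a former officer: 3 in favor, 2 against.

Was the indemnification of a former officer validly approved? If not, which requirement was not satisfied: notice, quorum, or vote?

Valid — all requirements satisfied.

Notice: 9 business days given; 8 required (9 ≥ 8). Satisfied.
Quorum: 9 present (interested directors count toward quorum); quorum is 9. Satisfied.
Vote: the indemnification of a former officer requires three-fifths of the disinterested directors present (9 − 4 = 5). 3/5 of 5 = 3, so 3 affirmative votes are needed; 3 voted in favor. Satisfied.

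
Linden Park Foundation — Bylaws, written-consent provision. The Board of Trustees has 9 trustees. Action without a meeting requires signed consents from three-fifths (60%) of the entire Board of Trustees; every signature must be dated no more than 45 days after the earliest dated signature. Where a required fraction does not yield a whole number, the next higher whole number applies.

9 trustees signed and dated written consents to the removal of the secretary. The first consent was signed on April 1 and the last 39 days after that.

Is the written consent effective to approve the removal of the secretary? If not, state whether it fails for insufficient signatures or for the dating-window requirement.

Signatures required: three-fifths (60%) of 9 — 3/5 of 9 = 5.40, rounded up to 6, so 6 needed; 9 signed. Sufficient.
Dating window: the latest signature is 39 days after the earliest; the limit is 45 days. Within the window.

Effective — both the signature and dating-window requirements are satisfied.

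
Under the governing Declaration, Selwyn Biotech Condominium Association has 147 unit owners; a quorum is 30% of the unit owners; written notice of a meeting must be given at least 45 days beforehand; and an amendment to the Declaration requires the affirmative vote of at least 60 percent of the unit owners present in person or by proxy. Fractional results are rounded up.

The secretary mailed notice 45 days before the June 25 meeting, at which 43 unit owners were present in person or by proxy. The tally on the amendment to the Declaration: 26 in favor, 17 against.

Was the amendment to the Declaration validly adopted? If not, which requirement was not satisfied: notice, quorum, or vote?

Invalid — quorum requirement not satisfied.

Notice: 45 days given; 45 required. Satisfied.
Quorum: 30% of 147 = 44.10, rounded up to 45; 43 present. Not satisfied.
Vote: requires three-fifths of those present (43); 3/5 of 43 = 25.80, rounded up to 26, so 26 needed; 26 in favor. Satisfied.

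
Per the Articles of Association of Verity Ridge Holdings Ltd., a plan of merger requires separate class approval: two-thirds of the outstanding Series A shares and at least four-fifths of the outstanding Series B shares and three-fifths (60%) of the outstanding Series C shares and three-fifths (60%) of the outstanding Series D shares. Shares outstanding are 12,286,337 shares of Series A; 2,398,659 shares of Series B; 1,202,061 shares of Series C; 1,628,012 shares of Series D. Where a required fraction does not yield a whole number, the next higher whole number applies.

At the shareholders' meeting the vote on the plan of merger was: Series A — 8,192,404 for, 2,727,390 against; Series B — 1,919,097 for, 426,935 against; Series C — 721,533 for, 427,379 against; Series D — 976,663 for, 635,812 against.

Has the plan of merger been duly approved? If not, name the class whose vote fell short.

Series A: 2/3 of 12286337 = 8190891.33, rounded up to 8190892; 8,190,892 required, 8,192,404 in favor — approved.
Series B: 4/5 of 2398659 = 1918927.20, rounded up to 1918928; 1,918,928 required, 1,919,097 in favor — approved.
Series C: 3/5 of 1202061 = 721236.60, rounded up to 721237; 721,237 required, 721,533 in favor — approved.
Series D: 3/5 of 1628012 = 976807.20, rounded up to 976808; 976,808 required, 976,663 in favor — not approved.

Not approved — the Series D shares did not give the required vote.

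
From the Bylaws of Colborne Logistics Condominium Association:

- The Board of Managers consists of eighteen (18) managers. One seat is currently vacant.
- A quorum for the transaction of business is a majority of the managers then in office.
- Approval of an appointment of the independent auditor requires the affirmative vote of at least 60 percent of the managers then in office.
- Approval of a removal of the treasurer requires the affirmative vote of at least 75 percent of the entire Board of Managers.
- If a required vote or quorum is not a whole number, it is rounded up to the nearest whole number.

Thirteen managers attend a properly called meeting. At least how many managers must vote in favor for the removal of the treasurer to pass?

The removal of the treasurer requires three-fourths of the entire Board of Managers (18).
3/4 of 18 = 13.50, rounded up to 14.
(Only 13 can vote, so the removal of the treasurer cannot pass at this meeting, but the required vote is still 14.)

14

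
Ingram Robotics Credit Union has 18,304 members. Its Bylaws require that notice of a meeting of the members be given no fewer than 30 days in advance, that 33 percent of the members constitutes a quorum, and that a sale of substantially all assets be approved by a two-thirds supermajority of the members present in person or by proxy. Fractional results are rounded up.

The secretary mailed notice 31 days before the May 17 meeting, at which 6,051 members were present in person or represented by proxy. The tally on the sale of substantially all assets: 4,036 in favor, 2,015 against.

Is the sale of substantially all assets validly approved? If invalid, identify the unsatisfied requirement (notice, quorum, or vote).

Notice: 31 days given; 30 required. Satisfied.
Quorum: 33% of 18,304 = 6,040.32, rounded up to 6,041; 6,051 present. Satisfied.
Vote: requires two-thirds of those present (6,051); 2/3 of 6051 = 4034, so 4,034 needed; 4,036 in favor. Satisfied.

Valid — all requirements satisfied.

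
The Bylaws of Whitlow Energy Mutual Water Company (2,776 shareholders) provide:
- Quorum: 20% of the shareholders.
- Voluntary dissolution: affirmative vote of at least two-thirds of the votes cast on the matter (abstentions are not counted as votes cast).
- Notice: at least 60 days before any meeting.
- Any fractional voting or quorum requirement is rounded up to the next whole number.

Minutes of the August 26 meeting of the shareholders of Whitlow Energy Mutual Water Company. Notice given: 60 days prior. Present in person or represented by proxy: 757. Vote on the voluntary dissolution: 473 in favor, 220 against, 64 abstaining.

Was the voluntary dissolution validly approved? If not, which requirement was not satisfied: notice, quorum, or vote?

Notice: 60 days given; 60 required. Satisfied.
Quorum: 20% of 2,776 = 555.20, rounded up to 556; 757 present. Satisfied.
Vote: requires two-thirds of the votes cast (757 − 64 abstaining = 693); 2/3 of 693 = 462, so 462 needed; 473 in favor. Satisfied.

Valid — all requirements satisfied.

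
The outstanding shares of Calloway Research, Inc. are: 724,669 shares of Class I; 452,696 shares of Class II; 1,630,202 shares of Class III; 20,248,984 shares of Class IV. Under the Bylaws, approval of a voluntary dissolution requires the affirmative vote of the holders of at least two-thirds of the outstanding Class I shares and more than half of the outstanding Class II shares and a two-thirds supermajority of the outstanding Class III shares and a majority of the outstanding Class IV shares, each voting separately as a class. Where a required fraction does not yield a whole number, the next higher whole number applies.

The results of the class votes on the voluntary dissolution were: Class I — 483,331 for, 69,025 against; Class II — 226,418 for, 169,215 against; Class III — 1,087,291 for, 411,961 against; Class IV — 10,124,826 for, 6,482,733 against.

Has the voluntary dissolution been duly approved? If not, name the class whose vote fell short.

Approved — every class gave the required vote.

Class I: 2/3 of 724669 = 483112.67, rounded up to 483113; 483,113 required, 483,331 in favor — approved.
Class II: a majority of 452696 is 226349; 226,349 required, 226,418 in favor — approved.
Class III: 2/3 of 1630202 = 1086801.33, rounded up to 1086802; 1,086,802 required, 1,087,291 in favor — approved.
Class IV: a majority of 20248984 is 10124493; 10,124,493 required, 10,124,826 in favor — approved.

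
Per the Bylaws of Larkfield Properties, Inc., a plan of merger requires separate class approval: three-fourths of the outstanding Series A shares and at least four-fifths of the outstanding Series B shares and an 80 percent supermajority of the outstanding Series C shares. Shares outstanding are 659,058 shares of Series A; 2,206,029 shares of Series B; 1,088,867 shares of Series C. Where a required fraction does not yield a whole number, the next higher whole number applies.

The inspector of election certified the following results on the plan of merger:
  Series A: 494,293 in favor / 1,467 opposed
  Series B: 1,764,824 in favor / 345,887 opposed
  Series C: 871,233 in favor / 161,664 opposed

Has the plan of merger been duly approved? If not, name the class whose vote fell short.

Not approved — the Series A shares did not give the required vote.

Series A: 3/4 of 659058 = 494293.50, rounded up to 494294; 494,294 required, 494,293 in favor — not approved.
Series B: 4/5 of 2206029 = 1764823.20, rounded up to 1764824; 1,764,824 required, 1,764,824 in favor — approved.
Series C: 4/5 of 1088867 = 871093.60, rounded up to 871094; 871,094 required, 871,233 in favor — approved.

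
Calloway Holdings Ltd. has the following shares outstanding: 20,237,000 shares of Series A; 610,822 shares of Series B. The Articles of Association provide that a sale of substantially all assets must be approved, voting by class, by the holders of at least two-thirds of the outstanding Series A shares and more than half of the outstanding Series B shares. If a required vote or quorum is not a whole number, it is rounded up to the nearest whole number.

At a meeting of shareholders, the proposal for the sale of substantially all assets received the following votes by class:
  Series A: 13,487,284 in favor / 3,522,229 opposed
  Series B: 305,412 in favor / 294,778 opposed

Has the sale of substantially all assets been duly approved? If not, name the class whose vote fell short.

Series A: 2/3 of 20237000 = 13491333.33, rounded up to 13491334; 13,491,334 required, 13,487,284 in favor — not approved.
Series B: a majority of 610822 is 305412; 305,412 required, 305,412 in favor — approved.

Not approved — the Series A shares did not give the required vote.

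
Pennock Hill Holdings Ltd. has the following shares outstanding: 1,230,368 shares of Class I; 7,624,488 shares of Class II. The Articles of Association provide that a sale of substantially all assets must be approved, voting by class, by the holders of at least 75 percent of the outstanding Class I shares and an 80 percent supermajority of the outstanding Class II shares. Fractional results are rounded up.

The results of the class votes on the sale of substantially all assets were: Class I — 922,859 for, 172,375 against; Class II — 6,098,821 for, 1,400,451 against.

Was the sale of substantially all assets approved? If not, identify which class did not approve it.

Not approved — the Class II shares did not give the required vote.

Class I: 3/4 of 1230368 = 922776; 922,776 required, 922,859 in favor — approved.
Class II: 4/5 of 7624488 = 6099590.40, rounded up to 6099591; 6,099,591 required, 6,098,821 in favor — not approved.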